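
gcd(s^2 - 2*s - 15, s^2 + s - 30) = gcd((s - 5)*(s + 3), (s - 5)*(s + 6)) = s - 5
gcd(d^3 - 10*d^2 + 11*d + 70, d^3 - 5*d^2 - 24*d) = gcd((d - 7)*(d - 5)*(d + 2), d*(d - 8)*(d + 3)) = 1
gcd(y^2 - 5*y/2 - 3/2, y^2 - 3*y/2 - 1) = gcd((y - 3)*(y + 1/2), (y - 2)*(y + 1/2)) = y + 1/2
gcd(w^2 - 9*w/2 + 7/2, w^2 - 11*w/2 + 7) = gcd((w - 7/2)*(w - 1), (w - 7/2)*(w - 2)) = w - 7/2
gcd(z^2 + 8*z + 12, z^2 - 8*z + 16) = 1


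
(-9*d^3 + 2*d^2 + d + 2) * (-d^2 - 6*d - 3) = 9*d^5 + 52*d^4 + 14*d^3 - 14*d^2 - 15*d - 6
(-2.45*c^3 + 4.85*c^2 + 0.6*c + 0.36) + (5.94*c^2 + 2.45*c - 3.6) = -2.45*c^3 + 10.79*c^2 + 3.05*c - 3.24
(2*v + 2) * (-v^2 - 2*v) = -2*v^3 - 6*v^2 - 4*v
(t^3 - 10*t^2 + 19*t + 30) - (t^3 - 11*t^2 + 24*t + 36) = t^2 - 5*t - 6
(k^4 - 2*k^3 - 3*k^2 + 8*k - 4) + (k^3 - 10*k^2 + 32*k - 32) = k^4 - k^3 - 13*k^2 + 40*k - 36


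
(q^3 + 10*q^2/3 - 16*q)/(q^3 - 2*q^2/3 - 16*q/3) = (q + 6)/(q + 2)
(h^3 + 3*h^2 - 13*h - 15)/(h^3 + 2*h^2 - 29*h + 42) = (h^2 + 6*h + 5)/(h^2 + 5*h - 14)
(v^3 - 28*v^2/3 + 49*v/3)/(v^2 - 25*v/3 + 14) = v*(v - 7)/(v - 6)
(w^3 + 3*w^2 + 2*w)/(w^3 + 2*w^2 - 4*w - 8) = w*(w + 1)/(w^2 - 4)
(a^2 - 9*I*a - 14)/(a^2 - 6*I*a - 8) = (a - 7*I)/(a - 4*I)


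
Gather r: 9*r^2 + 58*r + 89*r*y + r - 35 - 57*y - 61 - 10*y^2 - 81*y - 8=9*r^2 + r*(89*y + 59) - 10*y^2 - 138*y - 104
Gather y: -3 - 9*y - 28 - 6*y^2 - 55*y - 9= -6*y^2 - 64*y - 40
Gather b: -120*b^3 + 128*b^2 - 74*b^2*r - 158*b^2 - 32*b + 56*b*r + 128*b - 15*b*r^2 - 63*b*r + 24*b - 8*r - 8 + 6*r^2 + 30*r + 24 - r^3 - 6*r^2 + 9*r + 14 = -120*b^3 + b^2*(-74*r - 30) + b*(-15*r^2 - 7*r + 120) - r^3 + 31*r + 30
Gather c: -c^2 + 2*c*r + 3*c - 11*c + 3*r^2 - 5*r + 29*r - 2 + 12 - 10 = -c^2 + c*(2*r - 8) + 3*r^2 + 24*r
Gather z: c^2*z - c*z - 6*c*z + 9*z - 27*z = z*(c^2 - 7*c - 18)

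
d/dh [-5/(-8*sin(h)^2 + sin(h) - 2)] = 5*(1 - 16*sin(h))*cos(h)/(8*sin(h)^2 - sin(h) + 2)^2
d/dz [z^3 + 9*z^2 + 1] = 3*z*(z + 6)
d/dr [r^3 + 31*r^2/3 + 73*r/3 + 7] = 3*r^2 + 62*r/3 + 73/3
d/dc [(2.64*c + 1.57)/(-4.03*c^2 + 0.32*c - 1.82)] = (10.6392*c^2 + 12.6542*c - 5.3072)/(16.2409*c^4 - 2.5792*c^3 + 14.7716*c^2 - 1.1648*c + 3.3124)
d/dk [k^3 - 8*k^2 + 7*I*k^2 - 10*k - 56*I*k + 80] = 3*k^2 + k*(-16 + 14*I) - 10 - 56*I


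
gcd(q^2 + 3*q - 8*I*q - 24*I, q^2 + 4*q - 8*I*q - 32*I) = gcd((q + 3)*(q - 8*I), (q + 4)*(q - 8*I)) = q - 8*I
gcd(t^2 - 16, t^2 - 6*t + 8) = t - 4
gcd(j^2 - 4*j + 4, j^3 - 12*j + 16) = j^2 - 4*j + 4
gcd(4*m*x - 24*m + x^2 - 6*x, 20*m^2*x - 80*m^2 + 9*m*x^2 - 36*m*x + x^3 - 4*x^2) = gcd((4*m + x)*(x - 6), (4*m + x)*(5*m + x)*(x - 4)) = 4*m + x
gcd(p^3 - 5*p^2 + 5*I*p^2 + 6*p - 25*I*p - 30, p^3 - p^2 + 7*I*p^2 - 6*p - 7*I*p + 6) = p + 6*I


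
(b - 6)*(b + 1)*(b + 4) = b^3 - b^2 - 26*b - 24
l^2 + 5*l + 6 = (l + 2)*(l + 3)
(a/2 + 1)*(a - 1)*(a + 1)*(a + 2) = a^4/2 + 2*a^3 + 3*a^2/2 - 2*a - 2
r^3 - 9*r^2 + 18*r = r*(r - 6)*(r - 3)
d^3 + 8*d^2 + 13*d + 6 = (d + 1)^2*(d + 6)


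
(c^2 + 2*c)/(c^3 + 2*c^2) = 1/c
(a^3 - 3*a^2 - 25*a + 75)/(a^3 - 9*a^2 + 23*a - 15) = (a + 5)/(a - 1)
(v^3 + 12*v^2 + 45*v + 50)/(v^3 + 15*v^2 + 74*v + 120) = (v^2 + 7*v + 10)/(v^2 + 10*v + 24)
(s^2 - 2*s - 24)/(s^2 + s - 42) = (s + 4)/(s + 7)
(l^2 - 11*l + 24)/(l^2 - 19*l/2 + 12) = 2*(l - 3)/(2*l - 3)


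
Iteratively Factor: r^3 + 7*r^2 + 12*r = (r + 4)*(r^2 + 3*r) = (r + 3)*(r + 4)*(r)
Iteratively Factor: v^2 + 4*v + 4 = (v + 2)*(v + 2)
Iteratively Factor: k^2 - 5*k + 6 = (k - 3)*(k - 2)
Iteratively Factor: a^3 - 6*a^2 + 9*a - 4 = (a - 4)*(a^2 - 2*a + 1) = (a - 4)*(a - 1)*(a - 1)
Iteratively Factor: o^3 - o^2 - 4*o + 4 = (o - 2)*(o^2 + o - 2) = (o - 2)*(o - 1)*(o + 2)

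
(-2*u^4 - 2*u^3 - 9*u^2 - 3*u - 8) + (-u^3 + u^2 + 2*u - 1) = -2*u^4 - 3*u^3 - 8*u^2 - u - 9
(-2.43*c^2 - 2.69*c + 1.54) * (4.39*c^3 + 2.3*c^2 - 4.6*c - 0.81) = -10.6677*c^5 - 17.3981*c^4 + 11.7516*c^3 + 17.8843*c^2 - 4.9051*c - 1.2474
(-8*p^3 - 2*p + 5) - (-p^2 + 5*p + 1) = -8*p^3 + p^2 - 7*p + 4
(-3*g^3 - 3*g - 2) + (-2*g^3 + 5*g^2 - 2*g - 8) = -5*g^3 + 5*g^2 - 5*g - 10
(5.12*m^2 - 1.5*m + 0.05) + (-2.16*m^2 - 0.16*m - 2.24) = 2.96*m^2 - 1.66*m - 2.19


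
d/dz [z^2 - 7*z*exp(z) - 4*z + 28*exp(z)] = -7*z*exp(z) + 2*z + 21*exp(z) - 4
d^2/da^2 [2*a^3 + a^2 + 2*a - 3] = 12*a + 2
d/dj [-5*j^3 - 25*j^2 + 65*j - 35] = -15*j^2 - 50*j + 65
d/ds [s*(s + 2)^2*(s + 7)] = 4*s^3 + 33*s^2 + 64*s + 28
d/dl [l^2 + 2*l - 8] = 2*l + 2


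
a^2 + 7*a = a*(a + 7)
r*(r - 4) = r^2 - 4*r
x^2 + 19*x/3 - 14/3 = (x - 2/3)*(x + 7)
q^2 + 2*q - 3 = (q - 1)*(q + 3)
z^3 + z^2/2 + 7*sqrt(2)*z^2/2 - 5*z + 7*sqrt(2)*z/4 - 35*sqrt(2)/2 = (z - 2)*(z + 5/2)*(z + 7*sqrt(2)/2)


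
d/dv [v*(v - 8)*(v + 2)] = 3*v^2 - 12*v - 16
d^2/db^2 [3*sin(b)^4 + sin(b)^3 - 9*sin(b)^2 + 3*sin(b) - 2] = -48*sin(b)^4 - 9*sin(b)^3 + 72*sin(b)^2 + 3*sin(b) - 18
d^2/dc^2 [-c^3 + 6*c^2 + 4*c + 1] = 12 - 6*c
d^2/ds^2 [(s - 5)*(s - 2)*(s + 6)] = 6*s - 2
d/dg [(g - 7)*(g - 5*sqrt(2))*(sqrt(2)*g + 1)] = 3*sqrt(2)*g^2 - 14*sqrt(2)*g - 18*g - 5*sqrt(2) + 63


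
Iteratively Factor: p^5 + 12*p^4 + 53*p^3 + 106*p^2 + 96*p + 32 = (p + 2)*(p^4 + 10*p^3 + 33*p^2 + 40*p + 16) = (p + 2)*(p + 4)*(p^3 + 6*p^2 + 9*p + 4) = (p + 2)*(p + 4)^2*(p^2 + 2*p + 1) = (p + 1)*(p + 2)*(p + 4)^2*(p + 1)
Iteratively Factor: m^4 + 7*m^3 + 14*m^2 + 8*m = (m)*(m^3 + 7*m^2 + 14*m + 8) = m*(m + 4)*(m^2 + 3*m + 2) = m*(m + 2)*(m + 4)*(m + 1)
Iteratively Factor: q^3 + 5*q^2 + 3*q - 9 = (q + 3)*(q^2 + 2*q - 3) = (q + 3)^2*(q - 1)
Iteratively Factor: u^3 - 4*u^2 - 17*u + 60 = (u - 5)*(u^2 + u - 12) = (u - 5)*(u + 4)*(u - 3)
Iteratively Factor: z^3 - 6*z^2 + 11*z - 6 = (z - 3)*(z^2 - 3*z + 2) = (z - 3)*(z - 1)*(z - 2)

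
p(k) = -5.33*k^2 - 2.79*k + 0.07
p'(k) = -10.66*k - 2.79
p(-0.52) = 0.08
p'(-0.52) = 2.75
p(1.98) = -26.35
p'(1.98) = -23.90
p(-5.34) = -137.02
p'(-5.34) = 54.13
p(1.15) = -10.19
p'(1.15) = -15.05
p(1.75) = -21.14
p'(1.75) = -21.44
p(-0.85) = -1.41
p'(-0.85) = 6.27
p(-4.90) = -114.23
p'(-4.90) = 49.44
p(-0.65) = -0.37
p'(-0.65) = 4.14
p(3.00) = -56.27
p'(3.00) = -34.77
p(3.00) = -56.27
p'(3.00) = -34.77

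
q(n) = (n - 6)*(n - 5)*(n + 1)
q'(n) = (n - 6)*(n - 5) + (n - 6)*(n + 1) + (n - 5)*(n + 1)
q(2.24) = 33.62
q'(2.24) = -10.75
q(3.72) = 13.77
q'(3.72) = -13.88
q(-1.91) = -49.74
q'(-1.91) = 68.14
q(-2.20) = -70.85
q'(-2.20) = 77.52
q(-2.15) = -67.01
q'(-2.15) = 75.87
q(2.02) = 35.82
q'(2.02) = -9.16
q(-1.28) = -12.80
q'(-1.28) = 49.52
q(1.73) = 38.12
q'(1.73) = -6.62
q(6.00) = 0.00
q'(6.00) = 7.00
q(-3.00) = -144.00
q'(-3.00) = 106.00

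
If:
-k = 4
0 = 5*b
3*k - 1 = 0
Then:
No Solution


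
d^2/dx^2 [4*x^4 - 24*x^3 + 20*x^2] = 48*x^2 - 144*x + 40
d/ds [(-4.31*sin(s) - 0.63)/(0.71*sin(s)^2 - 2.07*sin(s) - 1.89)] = (3.0601*sin(s)^2 + 0.894600000000001*sin(s) + 6.8418)*cos(s)/(0.5041*sin(s)^4 - 2.9394*sin(s)^3 + 1.6011*sin(s)^2 + 7.8246*sin(s) + 3.5721)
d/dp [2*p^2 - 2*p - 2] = 4*p - 2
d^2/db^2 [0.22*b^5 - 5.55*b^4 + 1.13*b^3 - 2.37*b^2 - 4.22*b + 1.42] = 4.4*b^3 - 66.6*b^2 + 6.78*b - 4.74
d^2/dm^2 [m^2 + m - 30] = 2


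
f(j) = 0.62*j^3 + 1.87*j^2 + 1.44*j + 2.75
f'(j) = 1.86*j^2 + 3.74*j + 1.44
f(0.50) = 4.02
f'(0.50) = 3.78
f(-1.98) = 2.42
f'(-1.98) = 1.33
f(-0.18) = 2.55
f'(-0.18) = 0.83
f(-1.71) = 2.66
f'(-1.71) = 0.48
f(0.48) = 3.94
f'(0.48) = 3.66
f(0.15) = 3.01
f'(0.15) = 2.04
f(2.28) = 23.10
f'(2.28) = 19.64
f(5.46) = 167.28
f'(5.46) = 77.31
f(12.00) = 1360.67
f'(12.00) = 314.16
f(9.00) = 619.16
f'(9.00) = 185.76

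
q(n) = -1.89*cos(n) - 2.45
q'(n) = 1.89*sin(n)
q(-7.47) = -3.16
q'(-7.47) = -1.75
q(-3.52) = -0.69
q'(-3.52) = 0.70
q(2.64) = -0.79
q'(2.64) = 0.91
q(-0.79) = -3.78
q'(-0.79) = -1.34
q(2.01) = -1.65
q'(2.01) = 1.71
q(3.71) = -0.86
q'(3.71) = -1.02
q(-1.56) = -2.47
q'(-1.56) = -1.89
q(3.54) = -0.71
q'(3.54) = -0.73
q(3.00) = -0.58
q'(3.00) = 0.27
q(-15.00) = -1.01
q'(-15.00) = -1.23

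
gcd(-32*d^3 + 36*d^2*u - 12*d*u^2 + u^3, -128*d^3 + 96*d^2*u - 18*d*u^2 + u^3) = 16*d^2 - 10*d*u + u^2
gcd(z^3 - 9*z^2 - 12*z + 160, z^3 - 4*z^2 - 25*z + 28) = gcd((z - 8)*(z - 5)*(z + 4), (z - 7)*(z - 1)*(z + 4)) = z + 4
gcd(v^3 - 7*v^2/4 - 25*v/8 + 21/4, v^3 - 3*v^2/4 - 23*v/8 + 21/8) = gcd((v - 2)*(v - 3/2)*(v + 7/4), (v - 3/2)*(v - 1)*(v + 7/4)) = v^2 + v/4 - 21/8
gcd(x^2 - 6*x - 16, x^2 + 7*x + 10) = x + 2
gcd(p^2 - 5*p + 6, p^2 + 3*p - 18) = p - 3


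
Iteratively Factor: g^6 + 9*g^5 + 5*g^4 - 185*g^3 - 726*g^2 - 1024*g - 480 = (g + 4)*(g^5 + 5*g^4 - 15*g^3 - 125*g^2 - 226*g - 120) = (g - 5)*(g + 4)*(g^4 + 10*g^3 + 35*g^2 + 50*g + 24) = (g - 5)*(g + 4)^2*(g^3 + 6*g^2 + 11*g + 6) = (g - 5)*(g + 2)*(g + 4)^2*(g^2 + 4*g + 3) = (g - 5)*(g + 2)*(g + 3)*(g + 4)^2*(g + 1)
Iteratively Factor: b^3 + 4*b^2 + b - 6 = (b - 1)*(b^2 + 5*b + 6) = (b - 1)*(b + 2)*(b + 3)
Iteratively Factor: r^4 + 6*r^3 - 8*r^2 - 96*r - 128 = (r + 4)*(r^3 + 2*r^2 - 16*r - 32) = (r + 2)*(r + 4)*(r^2 - 16) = (r + 2)*(r + 4)^2*(r - 4)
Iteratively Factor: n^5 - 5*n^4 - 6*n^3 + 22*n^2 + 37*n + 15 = (n + 1)*(n^4 - 6*n^3 + 22*n + 15) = (n - 3)*(n + 1)*(n^3 - 3*n^2 - 9*n - 5) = (n - 5)*(n - 3)*(n + 1)*(n^2 + 2*n + 1) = (n - 5)*(n - 3)*(n + 1)^2*(n + 1)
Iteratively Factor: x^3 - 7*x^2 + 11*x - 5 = (x - 1)*(x^2 - 6*x + 5) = (x - 5)*(x - 1)*(x - 1)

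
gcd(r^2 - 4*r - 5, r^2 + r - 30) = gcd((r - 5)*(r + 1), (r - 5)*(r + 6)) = r - 5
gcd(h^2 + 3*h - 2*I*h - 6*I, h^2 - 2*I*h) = h - 2*I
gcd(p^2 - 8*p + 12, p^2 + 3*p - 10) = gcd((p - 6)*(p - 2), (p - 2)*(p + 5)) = p - 2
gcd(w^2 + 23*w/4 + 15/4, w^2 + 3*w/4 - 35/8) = 1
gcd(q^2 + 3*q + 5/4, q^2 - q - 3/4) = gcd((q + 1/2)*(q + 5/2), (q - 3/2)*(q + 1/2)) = q + 1/2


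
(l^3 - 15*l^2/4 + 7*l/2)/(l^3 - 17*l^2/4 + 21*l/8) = 2*(4*l^2 - 15*l + 14)/(8*l^2 - 34*l + 21)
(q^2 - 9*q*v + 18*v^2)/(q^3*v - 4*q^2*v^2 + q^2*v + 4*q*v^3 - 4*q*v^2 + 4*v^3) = (q^2 - 9*q*v + 18*v^2)/(v*(q^3 - 4*q^2*v + q^2 + 4*q*v^2 - 4*q*v + 4*v^2))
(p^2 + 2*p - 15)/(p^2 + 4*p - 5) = (p - 3)/(p - 1)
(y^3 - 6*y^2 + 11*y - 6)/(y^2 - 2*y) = y - 4 + 3/y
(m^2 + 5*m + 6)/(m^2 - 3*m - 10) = (m + 3)/(m - 5)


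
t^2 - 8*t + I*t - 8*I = (t - 8)*(t + I)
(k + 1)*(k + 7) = k^2 + 8*k + 7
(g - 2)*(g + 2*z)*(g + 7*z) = g^3 + 9*g^2*z - 2*g^2 + 14*g*z^2 - 18*g*z - 28*z^2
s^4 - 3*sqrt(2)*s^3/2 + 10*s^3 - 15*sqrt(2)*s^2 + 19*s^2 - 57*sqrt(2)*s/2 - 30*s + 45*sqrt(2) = (s - 1)*(s + 5)*(s + 6)*(s - 3*sqrt(2)/2)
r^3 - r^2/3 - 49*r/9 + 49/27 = (r - 7/3)*(r - 1/3)*(r + 7/3)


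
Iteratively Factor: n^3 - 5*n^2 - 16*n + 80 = (n - 5)*(n^2 - 16) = (n - 5)*(n - 4)*(n + 4)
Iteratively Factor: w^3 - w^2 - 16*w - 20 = (w - 5)*(w^2 + 4*w + 4) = (w - 5)*(w + 2)*(w + 2)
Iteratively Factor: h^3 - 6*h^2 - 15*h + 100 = (h + 4)*(h^2 - 10*h + 25) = (h - 5)*(h + 4)*(h - 5)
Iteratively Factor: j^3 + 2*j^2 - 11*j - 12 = (j + 4)*(j^2 - 2*j - 3) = (j + 1)*(j + 4)*(j - 3)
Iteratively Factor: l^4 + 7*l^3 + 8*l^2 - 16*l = (l + 4)*(l^3 + 3*l^2 - 4*l) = (l - 1)*(l + 4)*(l^2 + 4*l) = l*(l - 1)*(l + 4)*(l + 4)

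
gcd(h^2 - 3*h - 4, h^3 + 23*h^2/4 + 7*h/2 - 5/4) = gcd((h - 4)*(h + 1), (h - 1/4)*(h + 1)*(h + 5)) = h + 1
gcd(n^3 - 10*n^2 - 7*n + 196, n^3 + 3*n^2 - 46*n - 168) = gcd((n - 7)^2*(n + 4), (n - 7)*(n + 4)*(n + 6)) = n^2 - 3*n - 28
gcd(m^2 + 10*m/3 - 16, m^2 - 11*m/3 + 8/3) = m - 8/3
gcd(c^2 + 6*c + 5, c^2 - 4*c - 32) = 1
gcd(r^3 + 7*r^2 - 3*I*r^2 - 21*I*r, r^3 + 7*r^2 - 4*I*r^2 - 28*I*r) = r^2 + 7*r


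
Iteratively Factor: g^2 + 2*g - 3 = (g + 3)*(g - 1)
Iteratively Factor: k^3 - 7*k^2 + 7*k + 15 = (k - 5)*(k^2 - 2*k - 3) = (k - 5)*(k + 1)*(k - 3)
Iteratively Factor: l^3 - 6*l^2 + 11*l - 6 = (l - 2)*(l^2 - 4*l + 3) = (l - 3)*(l - 2)*(l - 1)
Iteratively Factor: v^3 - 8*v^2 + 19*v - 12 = (v - 3)*(v^2 - 5*v + 4) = (v - 3)*(v - 1)*(v - 4)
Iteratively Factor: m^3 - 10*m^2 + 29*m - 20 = (m - 1)*(m^2 - 9*m + 20) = (m - 5)*(m - 1)*(m - 4)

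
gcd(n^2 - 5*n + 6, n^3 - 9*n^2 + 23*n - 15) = n - 3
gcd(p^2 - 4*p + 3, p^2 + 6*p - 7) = p - 1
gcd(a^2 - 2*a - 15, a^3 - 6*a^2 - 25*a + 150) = a - 5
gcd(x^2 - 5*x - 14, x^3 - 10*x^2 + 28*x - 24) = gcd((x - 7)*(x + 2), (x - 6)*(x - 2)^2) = 1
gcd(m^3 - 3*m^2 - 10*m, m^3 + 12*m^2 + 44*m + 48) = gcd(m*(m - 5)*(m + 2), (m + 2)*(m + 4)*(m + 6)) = m + 2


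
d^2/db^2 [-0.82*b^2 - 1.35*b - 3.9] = -1.64000000000000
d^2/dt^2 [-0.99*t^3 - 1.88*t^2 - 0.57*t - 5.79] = -5.94*t - 3.76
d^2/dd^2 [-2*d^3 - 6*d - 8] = -12*d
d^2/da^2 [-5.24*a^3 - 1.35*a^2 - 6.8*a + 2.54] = -31.44*a - 2.7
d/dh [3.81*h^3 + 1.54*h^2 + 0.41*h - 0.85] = 11.43*h^2 + 3.08*h + 0.41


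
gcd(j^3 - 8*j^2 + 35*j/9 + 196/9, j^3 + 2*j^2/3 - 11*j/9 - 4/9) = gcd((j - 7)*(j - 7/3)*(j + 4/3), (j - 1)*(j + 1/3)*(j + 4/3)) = j + 4/3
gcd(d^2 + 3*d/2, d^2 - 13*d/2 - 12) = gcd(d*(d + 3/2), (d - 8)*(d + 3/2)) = d + 3/2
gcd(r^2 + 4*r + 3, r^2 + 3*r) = r + 3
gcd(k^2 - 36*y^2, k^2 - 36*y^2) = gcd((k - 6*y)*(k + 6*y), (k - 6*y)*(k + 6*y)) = -k^2 + 36*y^2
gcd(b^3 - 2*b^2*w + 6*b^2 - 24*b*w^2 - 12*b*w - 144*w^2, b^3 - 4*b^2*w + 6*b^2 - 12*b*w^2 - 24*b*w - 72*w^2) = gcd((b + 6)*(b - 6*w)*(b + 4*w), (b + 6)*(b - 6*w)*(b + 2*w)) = -b^2 + 6*b*w - 6*b + 36*w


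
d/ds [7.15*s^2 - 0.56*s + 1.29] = 14.3*s - 0.56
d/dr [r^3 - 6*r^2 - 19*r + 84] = 3*r^2 - 12*r - 19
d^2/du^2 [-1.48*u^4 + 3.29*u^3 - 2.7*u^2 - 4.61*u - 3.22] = -17.76*u^2 + 19.74*u - 5.4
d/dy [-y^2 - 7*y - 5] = -2*y - 7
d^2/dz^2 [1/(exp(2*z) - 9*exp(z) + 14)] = ((9 - 4*exp(z))*(exp(2*z) - 9*exp(z) + 14) + 2*(2*exp(z) - 9)^2*exp(z))*exp(z)/(exp(2*z) - 9*exp(z) + 14)^3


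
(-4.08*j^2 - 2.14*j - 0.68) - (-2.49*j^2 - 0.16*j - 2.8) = -1.59*j^2 - 1.98*j + 2.12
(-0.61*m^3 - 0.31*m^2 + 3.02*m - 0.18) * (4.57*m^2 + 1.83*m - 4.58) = -2.7877*m^5 - 2.533*m^4 + 16.0279*m^3 + 6.1238*m^2 - 14.161*m + 0.8244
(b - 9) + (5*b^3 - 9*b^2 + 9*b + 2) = 5*b^3 - 9*b^2 + 10*b - 7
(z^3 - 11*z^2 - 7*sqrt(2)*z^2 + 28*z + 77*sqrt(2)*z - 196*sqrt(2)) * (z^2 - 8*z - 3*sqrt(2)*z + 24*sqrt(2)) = z^5 - 19*z^4 - 10*sqrt(2)*z^4 + 158*z^3 + 190*sqrt(2)*z^3 - 1160*sqrt(2)*z^2 - 1022*z^2 + 2240*sqrt(2)*z + 4872*z - 9408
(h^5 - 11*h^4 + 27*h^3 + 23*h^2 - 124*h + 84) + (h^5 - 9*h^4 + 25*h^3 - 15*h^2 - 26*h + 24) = 2*h^5 - 20*h^4 + 52*h^3 + 8*h^2 - 150*h + 108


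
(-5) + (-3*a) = -3*a - 5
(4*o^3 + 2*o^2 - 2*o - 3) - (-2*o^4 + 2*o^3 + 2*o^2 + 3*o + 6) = 2*o^4 + 2*o^3 - 5*o - 9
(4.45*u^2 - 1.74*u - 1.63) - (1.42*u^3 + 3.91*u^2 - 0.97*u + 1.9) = -1.42*u^3 + 0.54*u^2 - 0.77*u - 3.53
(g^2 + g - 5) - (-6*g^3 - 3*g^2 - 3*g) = 6*g^3 + 4*g^2 + 4*g - 5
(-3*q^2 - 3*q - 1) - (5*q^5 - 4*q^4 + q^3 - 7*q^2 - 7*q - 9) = -5*q^5 + 4*q^4 - q^3 + 4*q^2 + 4*q + 8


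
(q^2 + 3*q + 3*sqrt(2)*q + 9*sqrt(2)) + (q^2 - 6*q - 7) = 2*q^2 - 3*q + 3*sqrt(2)*q - 7 + 9*sqrt(2)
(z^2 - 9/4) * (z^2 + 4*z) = z^4 + 4*z^3 - 9*z^2/4 - 9*z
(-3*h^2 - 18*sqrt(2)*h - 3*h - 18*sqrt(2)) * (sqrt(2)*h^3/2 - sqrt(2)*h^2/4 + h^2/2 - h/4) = -3*sqrt(2)*h^5/2 - 39*h^4/2 - 3*sqrt(2)*h^4/4 - 33*sqrt(2)*h^3/4 - 39*h^3/4 - 9*sqrt(2)*h^2/2 + 39*h^2/4 + 9*sqrt(2)*h/2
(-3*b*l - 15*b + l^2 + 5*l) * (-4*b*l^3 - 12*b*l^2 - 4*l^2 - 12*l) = 12*b^2*l^4 + 96*b^2*l^3 + 180*b^2*l^2 - 4*b*l^5 - 32*b*l^4 - 48*b*l^3 + 96*b*l^2 + 180*b*l - 4*l^4 - 32*l^3 - 60*l^2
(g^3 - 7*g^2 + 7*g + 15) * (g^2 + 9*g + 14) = g^5 + 2*g^4 - 42*g^3 - 20*g^2 + 233*g + 210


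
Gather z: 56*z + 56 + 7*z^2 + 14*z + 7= 7*z^2 + 70*z + 63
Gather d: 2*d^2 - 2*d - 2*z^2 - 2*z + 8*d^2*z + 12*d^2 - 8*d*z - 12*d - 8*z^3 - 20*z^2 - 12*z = d^2*(8*z + 14) + d*(-8*z - 14) - 8*z^3 - 22*z^2 - 14*z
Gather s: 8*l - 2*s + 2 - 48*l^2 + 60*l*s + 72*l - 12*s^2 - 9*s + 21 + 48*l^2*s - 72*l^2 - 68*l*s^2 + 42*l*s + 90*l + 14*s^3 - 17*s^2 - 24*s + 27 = -120*l^2 + 170*l + 14*s^3 + s^2*(-68*l - 29) + s*(48*l^2 + 102*l - 35) + 50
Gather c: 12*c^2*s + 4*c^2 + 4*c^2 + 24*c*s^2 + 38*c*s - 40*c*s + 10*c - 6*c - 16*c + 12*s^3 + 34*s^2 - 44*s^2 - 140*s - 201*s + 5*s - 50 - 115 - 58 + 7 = c^2*(12*s + 8) + c*(24*s^2 - 2*s - 12) + 12*s^3 - 10*s^2 - 336*s - 216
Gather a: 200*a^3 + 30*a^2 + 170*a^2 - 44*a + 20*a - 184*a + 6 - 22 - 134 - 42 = 200*a^3 + 200*a^2 - 208*a - 192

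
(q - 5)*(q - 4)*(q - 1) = q^3 - 10*q^2 + 29*q - 20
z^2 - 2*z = z*(z - 2)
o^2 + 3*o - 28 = (o - 4)*(o + 7)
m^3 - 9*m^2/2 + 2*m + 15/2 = (m - 3)*(m - 5/2)*(m + 1)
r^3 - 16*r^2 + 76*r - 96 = (r - 8)*(r - 6)*(r - 2)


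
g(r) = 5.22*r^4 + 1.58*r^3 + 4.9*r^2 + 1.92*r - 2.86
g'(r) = 20.88*r^3 + 4.74*r^2 + 9.8*r + 1.92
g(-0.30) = -3.00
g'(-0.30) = -1.16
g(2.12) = 143.73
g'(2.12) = 242.95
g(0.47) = -0.46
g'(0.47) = 9.74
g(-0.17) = -3.05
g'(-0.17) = 0.29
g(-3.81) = 1073.51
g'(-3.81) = -1121.41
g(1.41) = 34.65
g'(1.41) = 83.69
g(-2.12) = 105.48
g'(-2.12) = -196.50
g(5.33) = 4598.70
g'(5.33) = 3350.45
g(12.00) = 111697.94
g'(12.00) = 36882.72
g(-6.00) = 6585.86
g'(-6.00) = -4396.32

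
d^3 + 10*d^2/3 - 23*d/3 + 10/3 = (d - 1)*(d - 2/3)*(d + 5)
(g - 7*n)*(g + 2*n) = g^2 - 5*g*n - 14*n^2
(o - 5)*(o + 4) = o^2 - o - 20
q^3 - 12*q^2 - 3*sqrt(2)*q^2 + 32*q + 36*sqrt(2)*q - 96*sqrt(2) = (q - 8)*(q - 4)*(q - 3*sqrt(2))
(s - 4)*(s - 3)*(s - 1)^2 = s^4 - 9*s^3 + 27*s^2 - 31*s + 12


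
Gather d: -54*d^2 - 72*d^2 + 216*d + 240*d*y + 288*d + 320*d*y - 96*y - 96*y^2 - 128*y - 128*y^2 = -126*d^2 + d*(560*y + 504) - 224*y^2 - 224*y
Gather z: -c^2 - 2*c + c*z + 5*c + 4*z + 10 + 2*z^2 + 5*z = -c^2 + 3*c + 2*z^2 + z*(c + 9) + 10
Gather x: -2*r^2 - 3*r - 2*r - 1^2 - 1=-2*r^2 - 5*r - 2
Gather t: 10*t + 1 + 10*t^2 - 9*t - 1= 10*t^2 + t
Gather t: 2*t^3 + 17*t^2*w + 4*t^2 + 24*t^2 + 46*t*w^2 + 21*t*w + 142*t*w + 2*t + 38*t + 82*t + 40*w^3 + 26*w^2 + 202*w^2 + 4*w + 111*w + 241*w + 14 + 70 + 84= 2*t^3 + t^2*(17*w + 28) + t*(46*w^2 + 163*w + 122) + 40*w^3 + 228*w^2 + 356*w + 168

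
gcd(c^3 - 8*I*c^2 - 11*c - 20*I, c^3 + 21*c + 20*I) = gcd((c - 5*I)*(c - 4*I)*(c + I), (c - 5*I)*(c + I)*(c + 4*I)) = c^2 - 4*I*c + 5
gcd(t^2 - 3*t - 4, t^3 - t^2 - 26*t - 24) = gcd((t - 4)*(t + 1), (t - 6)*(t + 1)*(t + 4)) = t + 1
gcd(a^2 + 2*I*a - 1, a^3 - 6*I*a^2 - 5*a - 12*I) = a + I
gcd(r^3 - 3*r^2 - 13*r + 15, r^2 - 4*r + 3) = r - 1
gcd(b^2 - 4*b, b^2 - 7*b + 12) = b - 4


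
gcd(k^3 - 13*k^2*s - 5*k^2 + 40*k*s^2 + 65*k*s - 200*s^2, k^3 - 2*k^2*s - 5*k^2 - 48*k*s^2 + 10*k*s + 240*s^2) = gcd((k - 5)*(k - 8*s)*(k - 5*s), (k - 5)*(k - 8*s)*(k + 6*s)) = -k^2 + 8*k*s + 5*k - 40*s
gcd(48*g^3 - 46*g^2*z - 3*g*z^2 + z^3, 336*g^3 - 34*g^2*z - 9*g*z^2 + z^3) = -48*g^2 - 2*g*z + z^2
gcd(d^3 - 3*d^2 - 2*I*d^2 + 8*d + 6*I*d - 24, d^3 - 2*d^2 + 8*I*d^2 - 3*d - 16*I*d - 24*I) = d - 3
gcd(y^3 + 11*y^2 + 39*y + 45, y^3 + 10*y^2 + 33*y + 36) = y^2 + 6*y + 9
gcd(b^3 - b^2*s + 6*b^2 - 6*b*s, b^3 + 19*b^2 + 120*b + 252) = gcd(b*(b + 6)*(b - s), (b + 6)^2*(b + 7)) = b + 6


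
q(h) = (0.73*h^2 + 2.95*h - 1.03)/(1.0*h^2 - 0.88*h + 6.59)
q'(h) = (0.88 - 2.0*h)*(0.73*h^2 + 2.95*h - 1.03)/(1.0*h^2 - 0.88*h + 6.59)^2 + (1.46*h + 2.95)/(1.0*h^2 - 0.88*h + 6.59)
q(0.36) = 0.02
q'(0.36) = 0.54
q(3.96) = 1.18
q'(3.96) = 0.02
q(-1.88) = -0.34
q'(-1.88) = -0.12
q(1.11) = 0.46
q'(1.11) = 0.58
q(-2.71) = -0.22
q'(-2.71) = -0.15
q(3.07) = 1.12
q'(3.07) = 0.12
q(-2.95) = -0.19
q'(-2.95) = -0.15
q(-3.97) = -0.05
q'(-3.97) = -0.13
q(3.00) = 1.11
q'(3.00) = 0.13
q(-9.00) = 0.33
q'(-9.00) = -0.04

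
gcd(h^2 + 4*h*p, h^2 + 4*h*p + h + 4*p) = h + 4*p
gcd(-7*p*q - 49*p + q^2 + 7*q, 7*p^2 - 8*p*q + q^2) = 7*p - q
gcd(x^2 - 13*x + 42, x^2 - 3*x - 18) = x - 6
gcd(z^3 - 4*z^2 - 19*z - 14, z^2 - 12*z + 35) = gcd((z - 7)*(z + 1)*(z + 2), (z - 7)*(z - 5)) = z - 7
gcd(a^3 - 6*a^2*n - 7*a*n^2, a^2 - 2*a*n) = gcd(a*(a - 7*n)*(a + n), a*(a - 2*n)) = a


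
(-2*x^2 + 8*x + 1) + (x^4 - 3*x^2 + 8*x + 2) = x^4 - 5*x^2 + 16*x + 3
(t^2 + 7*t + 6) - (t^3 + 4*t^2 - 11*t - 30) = -t^3 - 3*t^2 + 18*t + 36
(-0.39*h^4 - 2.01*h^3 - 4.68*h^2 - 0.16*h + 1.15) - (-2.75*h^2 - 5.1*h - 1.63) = -0.39*h^4 - 2.01*h^3 - 1.93*h^2 + 4.94*h + 2.78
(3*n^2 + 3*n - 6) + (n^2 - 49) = 4*n^2 + 3*n - 55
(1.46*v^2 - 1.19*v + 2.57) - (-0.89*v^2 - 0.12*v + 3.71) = 2.35*v^2 - 1.07*v - 1.14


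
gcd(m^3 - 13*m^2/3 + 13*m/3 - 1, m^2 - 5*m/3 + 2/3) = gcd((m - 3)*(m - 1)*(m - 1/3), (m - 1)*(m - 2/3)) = m - 1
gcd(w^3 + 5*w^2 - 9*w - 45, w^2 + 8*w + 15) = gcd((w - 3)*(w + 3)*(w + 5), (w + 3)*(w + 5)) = w^2 + 8*w + 15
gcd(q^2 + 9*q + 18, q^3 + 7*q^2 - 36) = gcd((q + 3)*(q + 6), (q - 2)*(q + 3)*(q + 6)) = q^2 + 9*q + 18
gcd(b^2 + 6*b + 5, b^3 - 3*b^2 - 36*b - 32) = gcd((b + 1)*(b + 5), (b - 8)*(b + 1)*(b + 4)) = b + 1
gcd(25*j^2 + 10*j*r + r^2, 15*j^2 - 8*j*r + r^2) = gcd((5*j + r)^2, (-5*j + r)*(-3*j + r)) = 1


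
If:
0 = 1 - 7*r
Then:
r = 1/7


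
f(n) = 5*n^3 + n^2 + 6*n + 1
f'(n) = 15*n^2 + 2*n + 6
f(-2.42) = -78.53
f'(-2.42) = 89.01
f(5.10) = 720.86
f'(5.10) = 406.35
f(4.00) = 361.00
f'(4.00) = 254.00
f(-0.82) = -6.00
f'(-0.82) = 14.45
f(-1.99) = -46.38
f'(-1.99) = 61.42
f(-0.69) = -4.31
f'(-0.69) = 11.76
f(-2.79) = -116.54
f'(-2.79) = 117.18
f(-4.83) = -568.04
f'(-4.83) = 346.27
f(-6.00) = -1079.00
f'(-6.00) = 534.00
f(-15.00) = -16739.00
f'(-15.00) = 3351.00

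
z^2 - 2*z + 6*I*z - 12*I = (z - 2)*(z + 6*I)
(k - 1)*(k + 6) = k^2 + 5*k - 6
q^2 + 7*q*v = q*(q + 7*v)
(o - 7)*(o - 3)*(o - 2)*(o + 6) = o^4 - 6*o^3 - 31*o^2 + 204*o - 252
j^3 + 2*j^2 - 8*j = j*(j - 2)*(j + 4)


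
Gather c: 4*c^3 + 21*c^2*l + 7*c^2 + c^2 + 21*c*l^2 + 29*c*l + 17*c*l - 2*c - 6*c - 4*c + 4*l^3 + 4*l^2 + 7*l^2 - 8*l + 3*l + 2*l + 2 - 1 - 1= 4*c^3 + c^2*(21*l + 8) + c*(21*l^2 + 46*l - 12) + 4*l^3 + 11*l^2 - 3*l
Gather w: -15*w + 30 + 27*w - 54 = 12*w - 24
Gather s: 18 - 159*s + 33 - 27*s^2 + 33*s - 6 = -27*s^2 - 126*s + 45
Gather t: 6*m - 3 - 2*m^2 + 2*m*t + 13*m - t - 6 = -2*m^2 + 19*m + t*(2*m - 1) - 9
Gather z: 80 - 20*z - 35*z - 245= -55*z - 165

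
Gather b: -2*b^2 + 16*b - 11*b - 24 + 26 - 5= -2*b^2 + 5*b - 3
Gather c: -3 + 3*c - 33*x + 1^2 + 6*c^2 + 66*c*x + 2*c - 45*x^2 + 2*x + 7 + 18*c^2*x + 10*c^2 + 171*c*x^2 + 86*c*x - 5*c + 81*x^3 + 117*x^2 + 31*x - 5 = c^2*(18*x + 16) + c*(171*x^2 + 152*x) + 81*x^3 + 72*x^2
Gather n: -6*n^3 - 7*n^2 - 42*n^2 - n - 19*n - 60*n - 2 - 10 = -6*n^3 - 49*n^2 - 80*n - 12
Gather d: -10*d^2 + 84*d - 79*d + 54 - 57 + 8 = -10*d^2 + 5*d + 5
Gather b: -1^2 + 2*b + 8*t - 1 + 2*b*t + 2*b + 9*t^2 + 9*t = b*(2*t + 4) + 9*t^2 + 17*t - 2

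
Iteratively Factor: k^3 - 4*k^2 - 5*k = (k + 1)*(k^2 - 5*k) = (k - 5)*(k + 1)*(k)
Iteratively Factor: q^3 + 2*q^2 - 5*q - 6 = (q + 3)*(q^2 - q - 2) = (q - 2)*(q + 3)*(q + 1)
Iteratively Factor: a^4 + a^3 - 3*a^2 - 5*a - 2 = (a + 1)*(a^3 - 3*a - 2) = (a + 1)^2*(a^2 - a - 2) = (a - 2)*(a + 1)^2*(a + 1)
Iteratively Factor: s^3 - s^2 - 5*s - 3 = (s - 3)*(s^2 + 2*s + 1) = (s - 3)*(s + 1)*(s + 1)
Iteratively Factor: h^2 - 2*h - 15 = (h + 3)*(h - 5)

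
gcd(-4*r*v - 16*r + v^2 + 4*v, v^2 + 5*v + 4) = v + 4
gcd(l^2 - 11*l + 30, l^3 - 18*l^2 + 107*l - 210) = l^2 - 11*l + 30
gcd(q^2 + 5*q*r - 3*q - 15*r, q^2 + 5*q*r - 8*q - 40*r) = q + 5*r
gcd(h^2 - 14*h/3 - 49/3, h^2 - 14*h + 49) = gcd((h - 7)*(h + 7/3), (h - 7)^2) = h - 7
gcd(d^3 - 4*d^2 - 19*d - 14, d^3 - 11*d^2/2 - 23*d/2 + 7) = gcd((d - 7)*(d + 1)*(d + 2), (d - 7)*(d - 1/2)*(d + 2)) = d^2 - 5*d - 14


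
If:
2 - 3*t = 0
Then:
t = 2/3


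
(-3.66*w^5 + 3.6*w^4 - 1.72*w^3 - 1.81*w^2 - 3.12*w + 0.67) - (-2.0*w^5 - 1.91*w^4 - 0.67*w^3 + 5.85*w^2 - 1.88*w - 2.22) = -1.66*w^5 + 5.51*w^4 - 1.05*w^3 - 7.66*w^2 - 1.24*w + 2.89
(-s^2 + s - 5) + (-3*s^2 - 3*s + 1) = -4*s^2 - 2*s - 4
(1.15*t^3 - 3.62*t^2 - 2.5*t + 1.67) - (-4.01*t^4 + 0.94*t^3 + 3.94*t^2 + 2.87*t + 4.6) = 4.01*t^4 + 0.21*t^3 - 7.56*t^2 - 5.37*t - 2.93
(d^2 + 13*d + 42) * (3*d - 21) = 3*d^3 + 18*d^2 - 147*d - 882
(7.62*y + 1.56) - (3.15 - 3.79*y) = 11.41*y - 1.59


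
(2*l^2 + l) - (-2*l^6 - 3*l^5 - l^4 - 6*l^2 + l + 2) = 2*l^6 + 3*l^5 + l^4 + 8*l^2 - 2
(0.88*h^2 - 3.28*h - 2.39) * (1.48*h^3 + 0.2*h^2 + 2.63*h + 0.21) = 1.3024*h^5 - 4.6784*h^4 - 1.8788*h^3 - 8.9196*h^2 - 6.9745*h - 0.5019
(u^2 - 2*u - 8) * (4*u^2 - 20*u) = 4*u^4 - 28*u^3 + 8*u^2 + 160*u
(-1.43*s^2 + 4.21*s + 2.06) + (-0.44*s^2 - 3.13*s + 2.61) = -1.87*s^2 + 1.08*s + 4.67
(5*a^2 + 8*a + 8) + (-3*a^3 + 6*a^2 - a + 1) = -3*a^3 + 11*a^2 + 7*a + 9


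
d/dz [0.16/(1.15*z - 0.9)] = -0.184/(1.15*z - 0.9)^2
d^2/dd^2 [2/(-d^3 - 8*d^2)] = 4*((d + 8)*(3*d + 8) - (3*d + 16)^2)/(d^4*(d + 8)^3)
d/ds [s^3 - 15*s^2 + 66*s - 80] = 3*s^2 - 30*s + 66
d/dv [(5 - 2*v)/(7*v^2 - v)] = (14*v^2 - 70*v + 5)/(v^2*(49*v^2 - 14*v + 1))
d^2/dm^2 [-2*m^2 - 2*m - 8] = -4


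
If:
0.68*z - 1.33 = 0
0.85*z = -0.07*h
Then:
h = -23.75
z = 1.96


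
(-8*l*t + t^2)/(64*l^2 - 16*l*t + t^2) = t/(-8*l + t)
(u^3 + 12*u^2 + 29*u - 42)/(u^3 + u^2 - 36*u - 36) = (u^2 + 6*u - 7)/(u^2 - 5*u - 6)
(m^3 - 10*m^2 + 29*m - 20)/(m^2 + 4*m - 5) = (m^2 - 9*m + 20)/(m + 5)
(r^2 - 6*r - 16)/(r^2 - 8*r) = (r + 2)/r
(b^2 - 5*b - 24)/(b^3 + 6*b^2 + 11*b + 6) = (b - 8)/(b^2 + 3*b + 2)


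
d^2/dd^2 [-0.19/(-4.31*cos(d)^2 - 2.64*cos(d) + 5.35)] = (-14.117836*(1 - cos(d)^2)^2 - 6.485688*cos(d)^3 - 25.907602*cos(d)^2 + 10.287816*cos(d) + 25.528514)/(4.31*cos(d)^2 + 2.64*cos(d) - 5.35)^3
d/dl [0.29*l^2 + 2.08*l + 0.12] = 0.58*l + 2.08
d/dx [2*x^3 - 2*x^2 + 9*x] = 6*x^2 - 4*x + 9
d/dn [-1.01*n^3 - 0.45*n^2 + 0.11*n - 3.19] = -3.03*n^2 - 0.9*n + 0.11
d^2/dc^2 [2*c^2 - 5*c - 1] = 4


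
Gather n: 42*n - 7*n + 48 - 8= 35*n + 40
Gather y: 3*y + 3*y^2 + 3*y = 3*y^2 + 6*y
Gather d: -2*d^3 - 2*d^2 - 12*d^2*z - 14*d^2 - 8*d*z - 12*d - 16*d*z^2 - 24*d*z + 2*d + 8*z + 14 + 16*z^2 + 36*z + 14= -2*d^3 + d^2*(-12*z - 16) + d*(-16*z^2 - 32*z - 10) + 16*z^2 + 44*z + 28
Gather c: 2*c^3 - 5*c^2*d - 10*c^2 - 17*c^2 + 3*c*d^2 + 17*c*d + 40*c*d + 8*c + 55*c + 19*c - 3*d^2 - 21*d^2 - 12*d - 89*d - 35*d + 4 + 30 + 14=2*c^3 + c^2*(-5*d - 27) + c*(3*d^2 + 57*d + 82) - 24*d^2 - 136*d + 48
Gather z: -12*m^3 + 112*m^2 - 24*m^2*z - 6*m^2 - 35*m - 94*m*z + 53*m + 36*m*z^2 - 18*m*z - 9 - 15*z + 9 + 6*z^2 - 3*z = -12*m^3 + 106*m^2 + 18*m + z^2*(36*m + 6) + z*(-24*m^2 - 112*m - 18)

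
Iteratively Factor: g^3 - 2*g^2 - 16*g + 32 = (g + 4)*(g^2 - 6*g + 8) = (g - 4)*(g + 4)*(g - 2)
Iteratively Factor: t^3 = (t)*(t^2) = t^2*(t)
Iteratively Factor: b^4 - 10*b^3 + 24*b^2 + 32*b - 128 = (b - 4)*(b^3 - 6*b^2 + 32) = (b - 4)^2*(b^2 - 2*b - 8) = (b - 4)^3*(b + 2)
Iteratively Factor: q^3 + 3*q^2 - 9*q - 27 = (q + 3)*(q^2 - 9) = (q + 3)^2*(q - 3)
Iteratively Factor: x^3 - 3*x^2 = (x - 3)*(x^2) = x*(x - 3)*(x)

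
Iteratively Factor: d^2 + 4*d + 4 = (d + 2)*(d + 2)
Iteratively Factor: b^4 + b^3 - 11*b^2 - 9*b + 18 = (b + 3)*(b^3 - 2*b^2 - 5*b + 6) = (b + 2)*(b + 3)*(b^2 - 4*b + 3) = (b - 1)*(b + 2)*(b + 3)*(b - 3)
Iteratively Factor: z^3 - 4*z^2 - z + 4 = (z - 1)*(z^2 - 3*z - 4) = (z - 1)*(z + 1)*(z - 4)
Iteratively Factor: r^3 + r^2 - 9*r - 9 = (r - 3)*(r^2 + 4*r + 3) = (r - 3)*(r + 1)*(r + 3)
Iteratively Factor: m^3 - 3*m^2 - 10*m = (m - 5)*(m^2 + 2*m) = (m - 5)*(m + 2)*(m)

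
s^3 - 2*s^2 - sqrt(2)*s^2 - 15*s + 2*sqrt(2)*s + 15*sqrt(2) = (s - 5)*(s + 3)*(s - sqrt(2))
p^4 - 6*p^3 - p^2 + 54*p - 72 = (p - 4)*(p - 3)*(p - 2)*(p + 3)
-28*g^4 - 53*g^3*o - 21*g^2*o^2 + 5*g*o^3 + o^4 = (-4*g + o)*(g + o)^2*(7*g + o)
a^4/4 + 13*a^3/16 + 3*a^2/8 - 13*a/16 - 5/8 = (a/4 + 1/2)*(a - 1)*(a + 1)*(a + 5/4)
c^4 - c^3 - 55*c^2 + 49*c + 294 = (c - 7)*(c - 3)*(c + 2)*(c + 7)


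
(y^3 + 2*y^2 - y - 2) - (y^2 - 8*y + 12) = y^3 + y^2 + 7*y - 14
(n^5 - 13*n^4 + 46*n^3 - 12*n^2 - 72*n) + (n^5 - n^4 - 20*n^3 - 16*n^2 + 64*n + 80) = 2*n^5 - 14*n^4 + 26*n^3 - 28*n^2 - 8*n + 80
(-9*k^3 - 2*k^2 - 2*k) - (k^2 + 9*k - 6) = -9*k^3 - 3*k^2 - 11*k + 6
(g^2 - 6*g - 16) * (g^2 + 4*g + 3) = g^4 - 2*g^3 - 37*g^2 - 82*g - 48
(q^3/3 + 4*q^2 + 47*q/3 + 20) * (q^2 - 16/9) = q^5/3 + 4*q^4 + 407*q^3/27 + 116*q^2/9 - 752*q/27 - 320/9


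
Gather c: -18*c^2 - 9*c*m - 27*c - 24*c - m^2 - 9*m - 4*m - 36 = -18*c^2 + c*(-9*m - 51) - m^2 - 13*m - 36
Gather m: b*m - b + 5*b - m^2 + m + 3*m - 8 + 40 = 4*b - m^2 + m*(b + 4) + 32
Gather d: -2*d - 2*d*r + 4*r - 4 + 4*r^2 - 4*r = d*(-2*r - 2) + 4*r^2 - 4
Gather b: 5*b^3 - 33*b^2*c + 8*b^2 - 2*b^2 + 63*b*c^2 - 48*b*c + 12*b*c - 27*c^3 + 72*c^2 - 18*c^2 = 5*b^3 + b^2*(6 - 33*c) + b*(63*c^2 - 36*c) - 27*c^3 + 54*c^2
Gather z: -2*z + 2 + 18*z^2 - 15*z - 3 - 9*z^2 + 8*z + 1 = 9*z^2 - 9*z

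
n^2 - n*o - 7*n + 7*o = (n - 7)*(n - o)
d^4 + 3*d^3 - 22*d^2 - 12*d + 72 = (d - 3)*(d - 2)*(d + 2)*(d + 6)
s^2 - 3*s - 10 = (s - 5)*(s + 2)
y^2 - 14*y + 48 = (y - 8)*(y - 6)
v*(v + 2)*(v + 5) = v^3 + 7*v^2 + 10*v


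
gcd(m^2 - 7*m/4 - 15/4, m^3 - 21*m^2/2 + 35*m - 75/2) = m - 3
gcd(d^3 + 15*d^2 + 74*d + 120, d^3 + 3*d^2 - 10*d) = d + 5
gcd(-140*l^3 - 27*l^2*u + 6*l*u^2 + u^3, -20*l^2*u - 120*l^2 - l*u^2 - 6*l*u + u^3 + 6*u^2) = -20*l^2 - l*u + u^2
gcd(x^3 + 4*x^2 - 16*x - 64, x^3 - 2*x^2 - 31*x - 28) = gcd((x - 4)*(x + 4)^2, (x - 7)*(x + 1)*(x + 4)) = x + 4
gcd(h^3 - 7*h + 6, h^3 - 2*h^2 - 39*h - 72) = h + 3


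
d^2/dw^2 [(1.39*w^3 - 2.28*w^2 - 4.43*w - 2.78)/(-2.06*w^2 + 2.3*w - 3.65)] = (65.400196*w^3 + 37.937628*w^2 - 389.99451*w + 122.73706)/(8.741816*w^6 - 29.28084*w^5 + 79.15962*w^4 - 115.9292*w^3 + 140.25855*w^2 - 91.92525*w + 48.627125)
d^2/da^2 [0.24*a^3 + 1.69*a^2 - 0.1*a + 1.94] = 1.44*a + 3.38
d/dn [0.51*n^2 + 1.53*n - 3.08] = 1.02*n + 1.53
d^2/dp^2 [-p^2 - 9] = -2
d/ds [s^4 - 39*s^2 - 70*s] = 4*s^3 - 78*s - 70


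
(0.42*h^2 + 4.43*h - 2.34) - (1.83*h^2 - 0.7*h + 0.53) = -1.41*h^2 + 5.13*h - 2.87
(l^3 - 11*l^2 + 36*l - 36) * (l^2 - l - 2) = l^5 - 12*l^4 + 45*l^3 - 50*l^2 - 36*l + 72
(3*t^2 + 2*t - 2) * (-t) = -3*t^3 - 2*t^2 + 2*t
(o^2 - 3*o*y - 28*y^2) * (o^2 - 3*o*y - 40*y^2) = o^4 - 6*o^3*y - 59*o^2*y^2 + 204*o*y^3 + 1120*y^4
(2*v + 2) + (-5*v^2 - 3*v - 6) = -5*v^2 - v - 4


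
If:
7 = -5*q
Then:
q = -7/5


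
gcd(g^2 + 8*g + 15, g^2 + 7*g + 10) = g + 5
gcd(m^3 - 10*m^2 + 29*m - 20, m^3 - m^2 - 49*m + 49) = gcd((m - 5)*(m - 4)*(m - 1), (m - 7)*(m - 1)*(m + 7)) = m - 1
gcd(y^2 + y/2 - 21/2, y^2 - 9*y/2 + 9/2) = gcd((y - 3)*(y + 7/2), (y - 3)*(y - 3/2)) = y - 3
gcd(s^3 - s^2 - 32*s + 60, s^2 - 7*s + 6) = 1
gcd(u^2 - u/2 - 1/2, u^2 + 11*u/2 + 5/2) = u + 1/2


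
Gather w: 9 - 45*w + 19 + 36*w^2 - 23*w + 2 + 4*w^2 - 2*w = 40*w^2 - 70*w + 30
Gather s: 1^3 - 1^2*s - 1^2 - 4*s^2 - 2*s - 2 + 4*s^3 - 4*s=4*s^3 - 4*s^2 - 7*s - 2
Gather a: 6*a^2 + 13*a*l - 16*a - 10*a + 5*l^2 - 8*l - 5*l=6*a^2 + a*(13*l - 26) + 5*l^2 - 13*l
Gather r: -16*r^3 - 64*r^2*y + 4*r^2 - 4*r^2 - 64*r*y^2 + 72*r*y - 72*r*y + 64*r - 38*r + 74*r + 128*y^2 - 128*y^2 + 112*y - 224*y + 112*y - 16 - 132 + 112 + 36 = -16*r^3 - 64*r^2*y + r*(100 - 64*y^2)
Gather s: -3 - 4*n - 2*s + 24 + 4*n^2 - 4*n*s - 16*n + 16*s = 4*n^2 - 20*n + s*(14 - 4*n) + 21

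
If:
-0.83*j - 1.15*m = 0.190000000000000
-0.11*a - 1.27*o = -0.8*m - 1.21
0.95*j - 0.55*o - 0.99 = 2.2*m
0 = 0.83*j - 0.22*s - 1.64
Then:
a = -15.511957712272*s - 92.6843962266601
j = 0.265060240963855*s + 1.97590361445783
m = -0.191304347826087*s - 1.59130434782609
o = 1.22304871660555*s + 7.97814181627697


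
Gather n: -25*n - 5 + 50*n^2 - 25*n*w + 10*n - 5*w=50*n^2 + n*(-25*w - 15) - 5*w - 5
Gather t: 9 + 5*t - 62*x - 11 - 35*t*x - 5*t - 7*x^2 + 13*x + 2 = -35*t*x - 7*x^2 - 49*x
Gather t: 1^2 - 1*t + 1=2 - t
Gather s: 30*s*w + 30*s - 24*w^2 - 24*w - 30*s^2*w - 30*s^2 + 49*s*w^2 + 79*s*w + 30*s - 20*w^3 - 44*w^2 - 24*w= s^2*(-30*w - 30) + s*(49*w^2 + 109*w + 60) - 20*w^3 - 68*w^2 - 48*w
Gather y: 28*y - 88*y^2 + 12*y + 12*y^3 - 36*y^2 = 12*y^3 - 124*y^2 + 40*y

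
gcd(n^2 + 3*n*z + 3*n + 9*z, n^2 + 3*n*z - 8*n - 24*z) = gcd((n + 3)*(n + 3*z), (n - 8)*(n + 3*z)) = n + 3*z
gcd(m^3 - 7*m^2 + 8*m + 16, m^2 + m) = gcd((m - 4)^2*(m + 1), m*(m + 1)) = m + 1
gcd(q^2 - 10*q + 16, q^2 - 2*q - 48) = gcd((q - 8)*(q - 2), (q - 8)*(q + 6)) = q - 8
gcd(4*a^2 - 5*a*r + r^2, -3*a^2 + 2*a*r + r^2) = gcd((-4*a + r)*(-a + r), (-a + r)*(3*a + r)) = -a + r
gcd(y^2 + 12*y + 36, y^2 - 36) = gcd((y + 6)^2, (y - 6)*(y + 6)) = y + 6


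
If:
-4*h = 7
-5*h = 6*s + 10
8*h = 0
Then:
No Solution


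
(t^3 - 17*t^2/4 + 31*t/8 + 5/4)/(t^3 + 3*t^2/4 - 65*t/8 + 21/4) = (8*t^2 - 18*t - 5)/(8*t^2 + 22*t - 21)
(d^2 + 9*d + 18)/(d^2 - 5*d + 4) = (d^2 + 9*d + 18)/(d^2 - 5*d + 4)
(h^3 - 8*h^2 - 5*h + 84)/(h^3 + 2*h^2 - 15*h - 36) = (h - 7)/(h + 3)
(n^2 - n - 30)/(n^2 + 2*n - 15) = (n - 6)/(n - 3)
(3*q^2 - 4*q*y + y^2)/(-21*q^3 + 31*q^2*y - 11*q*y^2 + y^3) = 1/(-7*q + y)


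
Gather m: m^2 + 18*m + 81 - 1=m^2 + 18*m + 80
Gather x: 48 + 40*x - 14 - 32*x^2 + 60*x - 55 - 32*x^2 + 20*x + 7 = -64*x^2 + 120*x - 14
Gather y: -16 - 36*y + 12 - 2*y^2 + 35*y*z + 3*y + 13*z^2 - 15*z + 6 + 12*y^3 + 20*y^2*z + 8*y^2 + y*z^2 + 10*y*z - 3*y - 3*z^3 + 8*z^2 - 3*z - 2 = 12*y^3 + y^2*(20*z + 6) + y*(z^2 + 45*z - 36) - 3*z^3 + 21*z^2 - 18*z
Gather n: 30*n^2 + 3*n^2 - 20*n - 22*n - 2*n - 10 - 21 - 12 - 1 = 33*n^2 - 44*n - 44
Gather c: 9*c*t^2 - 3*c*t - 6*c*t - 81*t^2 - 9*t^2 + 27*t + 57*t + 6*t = c*(9*t^2 - 9*t) - 90*t^2 + 90*t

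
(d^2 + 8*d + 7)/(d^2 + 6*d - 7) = (d + 1)/(d - 1)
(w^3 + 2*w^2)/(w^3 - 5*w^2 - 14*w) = w/(w - 7)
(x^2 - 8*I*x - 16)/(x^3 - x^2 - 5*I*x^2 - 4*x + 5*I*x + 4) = (x - 4*I)/(x^2 - x*(1 + I) + I)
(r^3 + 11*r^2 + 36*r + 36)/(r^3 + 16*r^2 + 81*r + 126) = (r + 2)/(r + 7)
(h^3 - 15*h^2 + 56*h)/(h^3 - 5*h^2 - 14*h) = (h - 8)/(h + 2)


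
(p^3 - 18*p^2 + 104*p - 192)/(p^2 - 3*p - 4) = (p^2 - 14*p + 48)/(p + 1)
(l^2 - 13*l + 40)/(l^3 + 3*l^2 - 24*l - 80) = (l - 8)/(l^2 + 8*l + 16)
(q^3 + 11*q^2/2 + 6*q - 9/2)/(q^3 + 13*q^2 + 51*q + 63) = (q - 1/2)/(q + 7)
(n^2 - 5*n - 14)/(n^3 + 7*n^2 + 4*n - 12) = (n - 7)/(n^2 + 5*n - 6)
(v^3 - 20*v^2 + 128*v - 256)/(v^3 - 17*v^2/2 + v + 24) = 2*(v^2 - 12*v + 32)/(2*v^2 - v - 6)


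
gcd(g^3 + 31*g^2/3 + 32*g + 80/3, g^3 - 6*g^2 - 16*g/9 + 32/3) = g + 4/3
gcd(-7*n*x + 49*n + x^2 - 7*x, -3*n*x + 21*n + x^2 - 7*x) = x - 7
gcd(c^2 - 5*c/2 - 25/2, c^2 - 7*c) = 1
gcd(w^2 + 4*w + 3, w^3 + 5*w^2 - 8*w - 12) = w + 1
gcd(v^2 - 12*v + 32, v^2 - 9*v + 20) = v - 4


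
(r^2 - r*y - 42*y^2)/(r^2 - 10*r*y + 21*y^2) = (-r - 6*y)/(-r + 3*y)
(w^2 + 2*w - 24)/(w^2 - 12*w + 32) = (w + 6)/(w - 8)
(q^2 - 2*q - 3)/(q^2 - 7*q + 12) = (q + 1)/(q - 4)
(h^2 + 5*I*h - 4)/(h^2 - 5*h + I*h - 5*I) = (h + 4*I)/(h - 5)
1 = 1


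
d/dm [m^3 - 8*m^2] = m*(3*m - 16)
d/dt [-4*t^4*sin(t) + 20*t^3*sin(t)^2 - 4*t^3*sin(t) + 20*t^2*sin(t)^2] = 4*t*(-t^3*cos(t) - 4*t^2*sin(t) + 5*t^2*sin(2*t) - t^2*cos(t) + 15*t*sin(t)^2 - 3*t*sin(t) + 5*t*sin(2*t) + 10*sin(t)^2)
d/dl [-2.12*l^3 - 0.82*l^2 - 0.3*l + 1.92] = -6.36*l^2 - 1.64*l - 0.3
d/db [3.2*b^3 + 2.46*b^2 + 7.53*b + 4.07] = 9.6*b^2 + 4.92*b + 7.53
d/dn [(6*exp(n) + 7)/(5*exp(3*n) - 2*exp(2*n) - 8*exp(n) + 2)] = (-60*exp(3*n) - 93*exp(2*n) + 28*exp(n) + 68)*exp(n)/(25*exp(6*n) - 20*exp(5*n) - 76*exp(4*n) + 52*exp(3*n) + 56*exp(2*n) - 32*exp(n) + 4)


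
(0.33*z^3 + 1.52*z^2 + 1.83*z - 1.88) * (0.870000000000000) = 0.2871*z^3 + 1.3224*z^2 + 1.5921*z - 1.6356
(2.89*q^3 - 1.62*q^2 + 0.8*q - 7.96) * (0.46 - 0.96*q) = -2.7744*q^4 + 2.8846*q^3 - 1.5132*q^2 + 8.0096*q - 3.6616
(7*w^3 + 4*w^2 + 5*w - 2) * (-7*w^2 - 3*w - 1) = -49*w^5 - 49*w^4 - 54*w^3 - 5*w^2 + w + 2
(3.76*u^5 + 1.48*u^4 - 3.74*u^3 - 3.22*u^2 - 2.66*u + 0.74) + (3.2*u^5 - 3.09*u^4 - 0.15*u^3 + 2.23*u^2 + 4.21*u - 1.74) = 6.96*u^5 - 1.61*u^4 - 3.89*u^3 - 0.99*u^2 + 1.55*u - 1.0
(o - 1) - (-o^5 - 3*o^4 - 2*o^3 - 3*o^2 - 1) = o^5 + 3*o^4 + 2*o^3 + 3*o^2 + o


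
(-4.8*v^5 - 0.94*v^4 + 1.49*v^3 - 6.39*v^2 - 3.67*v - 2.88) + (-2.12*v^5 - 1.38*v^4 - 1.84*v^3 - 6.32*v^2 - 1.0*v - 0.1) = -6.92*v^5 - 2.32*v^4 - 0.35*v^3 - 12.71*v^2 - 4.67*v - 2.98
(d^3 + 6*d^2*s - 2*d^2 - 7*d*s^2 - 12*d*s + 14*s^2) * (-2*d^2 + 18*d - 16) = -2*d^5 - 12*d^4*s + 22*d^4 + 14*d^3*s^2 + 132*d^3*s - 52*d^3 - 154*d^2*s^2 - 312*d^2*s + 32*d^2 + 364*d*s^2 + 192*d*s - 224*s^2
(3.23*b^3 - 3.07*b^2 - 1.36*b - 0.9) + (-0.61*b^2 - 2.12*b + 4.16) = 3.23*b^3 - 3.68*b^2 - 3.48*b + 3.26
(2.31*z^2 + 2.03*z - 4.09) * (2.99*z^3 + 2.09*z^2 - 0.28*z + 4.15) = 6.9069*z^5 + 10.8976*z^4 - 8.6332*z^3 + 0.470000000000001*z^2 + 9.5697*z - 16.9735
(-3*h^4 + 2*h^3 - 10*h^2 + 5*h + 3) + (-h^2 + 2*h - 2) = -3*h^4 + 2*h^3 - 11*h^2 + 7*h + 1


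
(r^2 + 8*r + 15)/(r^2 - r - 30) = (r + 3)/(r - 6)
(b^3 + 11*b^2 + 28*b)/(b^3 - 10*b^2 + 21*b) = (b^2 + 11*b + 28)/(b^2 - 10*b + 21)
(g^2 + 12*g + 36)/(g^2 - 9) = (g^2 + 12*g + 36)/(g^2 - 9)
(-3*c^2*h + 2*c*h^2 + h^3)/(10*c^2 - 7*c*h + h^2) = h*(-3*c^2 + 2*c*h + h^2)/(10*c^2 - 7*c*h + h^2)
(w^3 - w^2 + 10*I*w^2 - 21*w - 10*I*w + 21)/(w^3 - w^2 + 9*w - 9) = (w + 7*I)/(w - 3*I)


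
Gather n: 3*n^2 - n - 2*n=3*n^2 - 3*n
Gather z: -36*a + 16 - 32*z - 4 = -36*a - 32*z + 12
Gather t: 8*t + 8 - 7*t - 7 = t + 1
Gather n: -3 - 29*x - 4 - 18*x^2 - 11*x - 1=-18*x^2 - 40*x - 8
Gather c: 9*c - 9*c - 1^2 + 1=0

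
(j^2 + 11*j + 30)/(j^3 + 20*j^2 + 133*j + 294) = (j + 5)/(j^2 + 14*j + 49)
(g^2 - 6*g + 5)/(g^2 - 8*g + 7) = (g - 5)/(g - 7)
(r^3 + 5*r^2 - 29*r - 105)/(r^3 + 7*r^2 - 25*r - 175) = (r + 3)/(r + 5)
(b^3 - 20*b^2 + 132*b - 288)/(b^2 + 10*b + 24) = (b^3 - 20*b^2 + 132*b - 288)/(b^2 + 10*b + 24)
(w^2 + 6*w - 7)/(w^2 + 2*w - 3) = (w + 7)/(w + 3)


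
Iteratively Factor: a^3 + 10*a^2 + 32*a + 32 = (a + 2)*(a^2 + 8*a + 16) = (a + 2)*(a + 4)*(a + 4)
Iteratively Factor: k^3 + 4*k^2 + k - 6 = (k - 1)*(k^2 + 5*k + 6) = (k - 1)*(k + 3)*(k + 2)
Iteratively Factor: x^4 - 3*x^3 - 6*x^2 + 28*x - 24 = (x - 2)*(x^3 - x^2 - 8*x + 12) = (x - 2)^2*(x^2 + x - 6) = (x - 2)^2*(x + 3)*(x - 2)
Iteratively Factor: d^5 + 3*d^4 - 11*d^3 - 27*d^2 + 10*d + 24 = (d + 1)*(d^4 + 2*d^3 - 13*d^2 - 14*d + 24) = (d + 1)*(d + 4)*(d^3 - 2*d^2 - 5*d + 6) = (d - 1)*(d + 1)*(d + 4)*(d^2 - d - 6) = (d - 3)*(d - 1)*(d + 1)*(d + 4)*(d + 2)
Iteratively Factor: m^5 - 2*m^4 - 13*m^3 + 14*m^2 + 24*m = (m)*(m^4 - 2*m^3 - 13*m^2 + 14*m + 24) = m*(m + 1)*(m^3 - 3*m^2 - 10*m + 24) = m*(m + 1)*(m + 3)*(m^2 - 6*m + 8) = m*(m - 4)*(m + 1)*(m + 3)*(m - 2)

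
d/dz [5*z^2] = 10*z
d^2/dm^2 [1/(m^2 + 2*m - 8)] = 2*(-m^2 - 2*m + 4*(m + 1)^2 + 8)/(m^2 + 2*m - 8)^3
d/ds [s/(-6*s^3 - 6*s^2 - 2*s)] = 3*(2*s + 1)/(2*(3*s^2 + 3*s + 1)^2)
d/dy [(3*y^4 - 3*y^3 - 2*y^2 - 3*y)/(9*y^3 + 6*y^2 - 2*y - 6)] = (27*y^6 + 36*y^5 - 18*y^4 - 6*y^3 + 76*y^2 + 24*y + 18)/(81*y^6 + 108*y^5 - 132*y^3 - 68*y^2 + 24*y + 36)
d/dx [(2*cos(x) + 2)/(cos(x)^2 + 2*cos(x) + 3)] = 2*(-sin(x)^2 + 2*cos(x))*sin(x)/(cos(x)^2 + 2*cos(x) + 3)^2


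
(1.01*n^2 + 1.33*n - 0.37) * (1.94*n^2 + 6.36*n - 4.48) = 1.9594*n^4 + 9.0038*n^3 + 3.2162*n^2 - 8.3116*n + 1.6576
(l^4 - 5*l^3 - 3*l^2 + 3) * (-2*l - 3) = -2*l^5 + 7*l^4 + 21*l^3 + 9*l^2 - 6*l - 9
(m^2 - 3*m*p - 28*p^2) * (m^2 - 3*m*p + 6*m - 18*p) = m^4 - 6*m^3*p + 6*m^3 - 19*m^2*p^2 - 36*m^2*p + 84*m*p^3 - 114*m*p^2 + 504*p^3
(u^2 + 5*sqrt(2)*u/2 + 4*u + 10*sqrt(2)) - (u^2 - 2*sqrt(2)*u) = 4*u + 9*sqrt(2)*u/2 + 10*sqrt(2)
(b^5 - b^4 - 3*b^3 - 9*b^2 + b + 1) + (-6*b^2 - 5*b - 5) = b^5 - b^4 - 3*b^3 - 15*b^2 - 4*b - 4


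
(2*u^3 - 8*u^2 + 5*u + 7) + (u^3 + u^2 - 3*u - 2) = 3*u^3 - 7*u^2 + 2*u + 5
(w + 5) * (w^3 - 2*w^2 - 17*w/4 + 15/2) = w^4 + 3*w^3 - 57*w^2/4 - 55*w/4 + 75/2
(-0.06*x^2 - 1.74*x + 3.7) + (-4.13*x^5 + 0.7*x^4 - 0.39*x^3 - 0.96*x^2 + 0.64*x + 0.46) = -4.13*x^5 + 0.7*x^4 - 0.39*x^3 - 1.02*x^2 - 1.1*x + 4.16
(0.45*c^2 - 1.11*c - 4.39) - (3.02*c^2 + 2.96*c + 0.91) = -2.57*c^2 - 4.07*c - 5.3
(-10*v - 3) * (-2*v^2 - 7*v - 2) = 20*v^3 + 76*v^2 + 41*v + 6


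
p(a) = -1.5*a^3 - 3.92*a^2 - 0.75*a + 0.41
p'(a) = -4.5*a^2 - 7.84*a - 0.75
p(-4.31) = 50.92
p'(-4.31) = -50.55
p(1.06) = -6.58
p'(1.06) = -14.12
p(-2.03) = -1.67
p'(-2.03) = -3.38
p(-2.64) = 2.67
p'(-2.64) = -11.42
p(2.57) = -52.87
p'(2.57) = -50.62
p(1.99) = -28.43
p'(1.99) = -34.17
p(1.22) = -9.06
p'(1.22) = -17.01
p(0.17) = 0.16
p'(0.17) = -2.21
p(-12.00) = 2036.93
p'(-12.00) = -554.67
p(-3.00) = 7.88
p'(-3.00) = -17.73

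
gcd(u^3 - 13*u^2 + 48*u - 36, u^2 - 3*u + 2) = u - 1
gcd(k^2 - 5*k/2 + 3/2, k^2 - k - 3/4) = k - 3/2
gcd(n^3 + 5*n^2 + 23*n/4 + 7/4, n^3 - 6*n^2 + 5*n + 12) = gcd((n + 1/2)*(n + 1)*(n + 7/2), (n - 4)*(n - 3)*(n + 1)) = n + 1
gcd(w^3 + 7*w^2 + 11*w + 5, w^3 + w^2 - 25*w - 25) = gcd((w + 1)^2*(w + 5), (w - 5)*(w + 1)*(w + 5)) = w^2 + 6*w + 5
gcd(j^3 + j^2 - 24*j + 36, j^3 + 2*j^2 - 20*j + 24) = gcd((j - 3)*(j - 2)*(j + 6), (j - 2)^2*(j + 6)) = j^2 + 4*j - 12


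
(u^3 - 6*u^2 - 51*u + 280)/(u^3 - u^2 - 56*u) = (u - 5)/u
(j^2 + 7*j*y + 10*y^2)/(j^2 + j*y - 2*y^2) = (-j - 5*y)/(-j + y)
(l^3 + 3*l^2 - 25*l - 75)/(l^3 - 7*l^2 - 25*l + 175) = (l + 3)/(l - 7)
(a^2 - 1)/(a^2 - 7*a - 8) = (a - 1)/(a - 8)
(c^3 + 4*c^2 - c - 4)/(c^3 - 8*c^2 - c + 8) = (c + 4)/(c - 8)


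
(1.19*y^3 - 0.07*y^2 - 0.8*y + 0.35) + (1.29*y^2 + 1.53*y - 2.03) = 1.19*y^3 + 1.22*y^2 + 0.73*y - 1.68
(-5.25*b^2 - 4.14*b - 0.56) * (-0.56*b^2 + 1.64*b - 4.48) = 2.94*b^4 - 6.2916*b^3 + 17.044*b^2 + 17.6288*b + 2.5088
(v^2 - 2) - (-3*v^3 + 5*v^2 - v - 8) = 3*v^3 - 4*v^2 + v + 6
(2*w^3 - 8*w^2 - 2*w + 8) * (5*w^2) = 10*w^5 - 40*w^4 - 10*w^3 + 40*w^2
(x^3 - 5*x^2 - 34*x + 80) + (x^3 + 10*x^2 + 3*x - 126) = 2*x^3 + 5*x^2 - 31*x - 46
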